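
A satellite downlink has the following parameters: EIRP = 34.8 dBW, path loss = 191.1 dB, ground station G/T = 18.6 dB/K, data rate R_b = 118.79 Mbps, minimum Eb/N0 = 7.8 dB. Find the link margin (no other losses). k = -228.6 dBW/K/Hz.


C/N0 = EIRP - FSPL + G/T - k = 34.8 - 191.1 + 18.6 - (-228.6)
C/N0 = 90.9000 dB-Hz
R_b = 118.79 Mbps = 1.1879e+08 bps -> 10*log10(R_b) = 80.7478 dB-Hz
Eb/N0 = C/N0 - 10*log10(R_b) = 90.9000 - 80.7478 = 10.1522 dB
Margin = Eb/N0 - Eb/N0_req = 10.1522 - 7.8 = 2.3522 dB (link closes)

2.3522 dB


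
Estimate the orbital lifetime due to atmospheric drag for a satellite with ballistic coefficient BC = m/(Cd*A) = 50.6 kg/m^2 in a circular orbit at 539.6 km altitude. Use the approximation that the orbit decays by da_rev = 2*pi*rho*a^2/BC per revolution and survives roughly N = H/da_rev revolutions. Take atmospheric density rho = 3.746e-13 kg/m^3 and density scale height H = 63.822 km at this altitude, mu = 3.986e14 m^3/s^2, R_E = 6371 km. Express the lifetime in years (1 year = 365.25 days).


a = R_E + alt = 6910.6000 km = 6.9106e+06 m
da_rev = 2*pi*rho*a^2/BC = 2*pi*3.746e-13*(6.9106e+06)^2/50.6 = 2.221410 m per revolution
N = H/da_rev = 63822.0000 m / 2.221410 m = 28730.4067 revolutions
P = 2*pi*sqrt(a^3/mu) = 5717.2193 s
lifetime = N*P = 28730.4067 * 5717.2193 = 1.6425804e+08 s = 1901.1347 days
years = 1901.1347 / 365.25 = 5.2050 years

5.2050 years


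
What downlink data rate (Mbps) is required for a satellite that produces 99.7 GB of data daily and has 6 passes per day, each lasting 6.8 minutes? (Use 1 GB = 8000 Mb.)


total contact time = 6 * 6.8 * 60 = 2448.0000 s
data = 99.7 GB = 797600.0000 Mb
rate = 797600.0000 / 2448.0000 = 325.8170 Mbps

325.8170 Mbps


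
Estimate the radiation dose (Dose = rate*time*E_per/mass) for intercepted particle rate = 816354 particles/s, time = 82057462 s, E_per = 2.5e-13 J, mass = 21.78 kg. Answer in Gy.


Total energy deposited = rate * time * E_per
  = 816354 * 82057462 * 2.5e-13 = 16.7470 J
Dose = E_total / mass = 16.7470 / 21.78
Dose = 0.7689157 Gy

0.7689 Gy


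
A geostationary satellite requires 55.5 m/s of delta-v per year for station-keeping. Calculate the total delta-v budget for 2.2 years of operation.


dV = rate * years = 55.5 * 2.2
dV = 122.1000 m/s

122.1000 m/s


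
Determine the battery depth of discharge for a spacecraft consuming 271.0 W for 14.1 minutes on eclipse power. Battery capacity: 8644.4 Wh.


E_used = P * t / 60 = 271.0 * 14.1 / 60 = 63.6850 Wh
DOD = E_used / E_total * 100 = 63.6850 / 8644.4 * 100
DOD = 0.7367197 %

0.7367 %


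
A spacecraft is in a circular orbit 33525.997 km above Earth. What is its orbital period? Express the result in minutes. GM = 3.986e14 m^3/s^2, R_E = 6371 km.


r = 39896.9970 km = 3.9896997e+07 m
T = 2*pi*sqrt(r^3/mu) = 2*pi*sqrt(6.3506858e+22 / 3.986e14)
T = 79308.8282 s = 1321.8138 min

1321.8138 minutes


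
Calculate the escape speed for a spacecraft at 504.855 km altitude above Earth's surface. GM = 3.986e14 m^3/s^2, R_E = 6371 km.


r = 6371.0 + 504.855 = 6875.8550 km = 6.875855e+06 m
v_esc = sqrt(2*mu/r) = sqrt(2*3.986e14 / 6.875855e+06)
v_esc = 10767.6341 m/s = 10.7676 km/s

10.7676 km/s


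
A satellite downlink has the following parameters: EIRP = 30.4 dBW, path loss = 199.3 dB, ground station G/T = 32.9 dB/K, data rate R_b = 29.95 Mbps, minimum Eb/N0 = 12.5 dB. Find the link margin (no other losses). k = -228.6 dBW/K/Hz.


C/N0 = EIRP - FSPL + G/T - k = 30.4 - 199.3 + 32.9 - (-228.6)
C/N0 = 92.6000 dB-Hz
R_b = 29.95 Mbps = 2.995e+07 bps -> 10*log10(R_b) = 74.7640 dB-Hz
Eb/N0 = C/N0 - 10*log10(R_b) = 92.6000 - 74.7640 = 17.8360 dB
Margin = Eb/N0 - Eb/N0_req = 17.8360 - 12.5 = 5.3360 dB (link closes)

5.3360 dB


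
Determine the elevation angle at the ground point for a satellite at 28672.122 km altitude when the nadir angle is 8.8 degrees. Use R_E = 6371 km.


r = R_E + alt = 35043.1220 km
Law of sines in the satellite / Earth-center / ground-point triangle:
  sin(nadir)/R_E = sin(90 + el)/r  =>  cos(el) = (r/R_E)*sin(nadir)
cos(el) = (35043.1220 / 6371.0000) * sin(8.8 deg) = 0.8414851
el = arccos(0.8414851) = 32.7027 deg
(Earth-central angle = 90 - nadir - el = 48.4973 deg)

32.7027 degrees


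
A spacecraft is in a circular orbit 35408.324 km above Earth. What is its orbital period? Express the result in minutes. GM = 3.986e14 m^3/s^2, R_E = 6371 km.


r = 41779.3240 km = 4.1779324e+07 m
T = 2*pi*sqrt(r^3/mu) = 2*pi*sqrt(7.2926308e+22 / 3.986e14)
T = 84987.1634 s = 1416.4527 min

1416.4527 minutes


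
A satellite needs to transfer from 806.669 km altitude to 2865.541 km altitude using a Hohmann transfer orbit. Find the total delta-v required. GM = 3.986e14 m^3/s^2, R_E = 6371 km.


r1 = 7177.6690 km = 7.177669e+06 m
r2 = 9236.5410 km = 9.236541e+06 m
dv1 = sqrt(mu/r1)*(sqrt(2*r2/(r1+r2)) - 1) = 453.5623 m/s
dv2 = sqrt(mu/r2)*(1 - sqrt(2*r1/(r1+r2))) = 425.7957 m/s
total dv = |dv1| + |dv2| = 453.5623 + 425.7957 = 879.3580 m/s = 0.879358 km/s

0.8794 km/s


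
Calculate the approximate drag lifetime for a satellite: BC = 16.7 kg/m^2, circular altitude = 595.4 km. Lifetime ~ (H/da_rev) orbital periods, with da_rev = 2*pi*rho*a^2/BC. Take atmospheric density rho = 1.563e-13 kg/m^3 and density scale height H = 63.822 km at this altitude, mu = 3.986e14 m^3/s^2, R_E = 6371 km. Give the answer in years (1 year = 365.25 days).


a = R_E + alt = 6966.4000 km = 6.9664e+06 m
da_rev = 2*pi*rho*a^2/BC = 2*pi*1.563e-13*(6.9664e+06)^2/16.7 = 2.853903 m per revolution
N = H/da_rev = 63822.0000 m / 2.853903 m = 22363.0595 revolutions
P = 2*pi*sqrt(a^3/mu) = 5786.6049 s
lifetime = N*P = 22363.0595 * 5786.6049 = 1.2940619e+08 s = 1497.7568 days
years = 1497.7568 / 365.25 = 4.1006 years

4.1006 years


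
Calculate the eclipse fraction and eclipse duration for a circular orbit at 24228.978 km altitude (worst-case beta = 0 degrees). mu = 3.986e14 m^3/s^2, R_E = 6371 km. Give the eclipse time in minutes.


r = 30599.9780 km
T = 887.8542 min
Eclipse fraction = arcsin(R_E/r)/pi = arcsin(6371.0000/30599.9780)/pi
= arcsin(0.2082028)/pi = 0.06676139
Eclipse duration = 0.06676139 * 887.8542 = 59.2744 min

59.2744 minutes


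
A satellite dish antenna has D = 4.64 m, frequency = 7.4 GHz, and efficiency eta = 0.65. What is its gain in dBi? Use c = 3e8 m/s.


lambda = c/f = 3e8 / 7.4e+09 = 0.04054054 m
G = eta*(pi*D/lambda)^2 = 0.65*(pi*4.64/0.04054054)^2
G = 84036.8941 (linear)
G = 10*log10(84036.8941) = 49.2447 dBi

49.2447 dBi


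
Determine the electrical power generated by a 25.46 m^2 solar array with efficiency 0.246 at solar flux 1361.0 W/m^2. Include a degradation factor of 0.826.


P = area * eta * S * degradation
P = 25.46 * 0.246 * 1361.0 * 0.826
P = 7040.9568 W

7040.9568 W


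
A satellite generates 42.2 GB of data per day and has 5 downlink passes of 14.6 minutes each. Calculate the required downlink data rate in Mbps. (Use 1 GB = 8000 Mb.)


total contact time = 5 * 14.6 * 60 = 4380.0000 s
data = 42.2 GB = 337600.0000 Mb
rate = 337600.0000 / 4380.0000 = 77.0776 Mbps

77.0776 Mbps


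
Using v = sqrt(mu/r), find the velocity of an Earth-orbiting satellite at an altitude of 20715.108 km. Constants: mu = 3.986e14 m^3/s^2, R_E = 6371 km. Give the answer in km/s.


r = R_E + alt = 6371.0 + 20715.108 = 27086.1080 km = 2.7086108e+07 m
v = sqrt(mu/r) = sqrt(3.986e14 / 2.7086108e+07) = 3836.1479 m/s = 3.8361 km/s

3.8361 km/s


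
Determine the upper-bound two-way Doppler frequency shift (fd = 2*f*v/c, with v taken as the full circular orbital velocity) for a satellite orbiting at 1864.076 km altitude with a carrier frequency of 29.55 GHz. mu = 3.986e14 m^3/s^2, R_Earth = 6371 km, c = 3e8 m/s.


r = 8.235076e+06 m
v = sqrt(mu/r) = 6957.2057 m/s (worst-case radial velocity)
f = 29.55 GHz = 2.955e+10 Hz
fd = 2*f*v/c = 2*2.955e+10*6957.2057/3.0e+08
fd = 1.3705695e+06 Hz

1.3706e+06 Hz


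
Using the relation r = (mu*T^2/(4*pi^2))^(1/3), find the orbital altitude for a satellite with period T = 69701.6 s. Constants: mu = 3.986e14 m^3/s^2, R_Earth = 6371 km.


T = 69701.6 s
r = (mu*T^2/(4*pi^2))^(1/3) = (3.986e14 * 69701.6^2 / (4*pi^2))^(1/3)
r = 3.6606175e+07 m = 36606.1749 km
alt = r - R_E = 36606.1749 - 6371 = 30235.1749 km

30235.1749 km


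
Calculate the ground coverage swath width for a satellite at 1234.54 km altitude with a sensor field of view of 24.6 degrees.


FOV = 24.6 deg = 0.429351 rad
swath = 2 * alt * tan(FOV/2) = 2 * 1234.54 * tan(0.2146755)
swath = 2 * 1234.54 * 0.2180353
swath = 538.3465 km

538.3465 km


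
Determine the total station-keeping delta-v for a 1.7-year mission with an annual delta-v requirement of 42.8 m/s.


dV = rate * years = 42.8 * 1.7
dV = 72.7600 m/s

72.7600 m/s


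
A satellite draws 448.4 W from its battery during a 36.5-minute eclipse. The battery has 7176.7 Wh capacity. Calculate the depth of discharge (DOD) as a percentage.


E_used = P * t / 60 = 448.4 * 36.5 / 60 = 272.7767 Wh
DOD = E_used / E_total * 100 = 272.7767 / 7176.7 * 100
DOD = 3.8009 %

3.8009 %


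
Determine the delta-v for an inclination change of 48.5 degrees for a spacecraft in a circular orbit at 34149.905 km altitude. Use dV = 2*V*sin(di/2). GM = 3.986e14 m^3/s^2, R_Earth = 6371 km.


r = 40520.9050 km = 4.0520905e+07 m
V = sqrt(mu/r) = 3136.3829 m/s
di = 48.5 deg = 0.8464847 rad
dV = 2*V*sin(di/2) = 2*3136.3829*sin(0.4232423)
dV = 2576.3432 m/s = 2.5763 km/s

2.5763 km/s


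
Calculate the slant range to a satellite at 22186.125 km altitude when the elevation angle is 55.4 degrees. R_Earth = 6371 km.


h = 22186.125 km, el = 55.4 deg
d = -R_E*sin(el) + sqrt((R_E*sin(el))^2 + 2*R_E*h + h^2)
d = -6371.0000*sin(0.9669124) + sqrt((6371.0000*0.8231364)^2 + 2*6371.0000*22186.125 + 22186.125^2)
d = 23082.8418 km

23082.8418 km


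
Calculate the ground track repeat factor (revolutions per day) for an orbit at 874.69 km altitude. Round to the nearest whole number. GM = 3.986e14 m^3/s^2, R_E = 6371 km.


r = 7.24569e+06 m
T = 2*pi*sqrt(r^3/mu) = 6138.0560 s = 102.3009 min
revs/day = 1440 / 102.3009 = 14.0761
Rounded: 14 revolutions per day

14 revolutions per day


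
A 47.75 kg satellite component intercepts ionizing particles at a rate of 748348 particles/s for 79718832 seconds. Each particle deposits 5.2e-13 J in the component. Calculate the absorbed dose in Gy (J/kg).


Total energy deposited = rate * time * E_per
  = 748348 * 79718832 * 5.2e-13 = 31.0219 J
Dose = E_total / mass = 31.0219 / 47.75
Dose = 0.6496725 Gy

0.6497 Gy


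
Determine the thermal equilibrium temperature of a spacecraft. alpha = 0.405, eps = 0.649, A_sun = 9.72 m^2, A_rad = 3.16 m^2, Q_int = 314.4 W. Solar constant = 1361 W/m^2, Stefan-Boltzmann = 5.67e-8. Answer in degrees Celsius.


Numerator = alpha*S*A_sun + Q_int = 0.405*1361*9.72 + 314.4 = 5672.1126 W
Denominator = eps*sigma*A_rad = 0.649*5.67e-8*3.16 = 1.1628263e-07 W/K^4
T^4 = 4.8778676e+10 K^4
T = 469.9563 K = 196.8063 C

196.8063 degrees Celsius


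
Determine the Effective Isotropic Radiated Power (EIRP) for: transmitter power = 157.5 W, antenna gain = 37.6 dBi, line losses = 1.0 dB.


Pt = 157.5 W = 21.9728 dBW
EIRP = Pt_dBW + Gt - losses = 21.9728 + 37.6 - 1.0 = 58.5728 dBW

58.5728 dBW


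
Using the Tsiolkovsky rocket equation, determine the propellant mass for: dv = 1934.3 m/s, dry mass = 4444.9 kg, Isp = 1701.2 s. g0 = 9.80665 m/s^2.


ve = Isp * g0 = 1701.2 * 9.80665 = 16683.072980 m/s
mass ratio = exp(dv/ve) = exp(1934.3/16683.072980) = 1.12293284
m_prop = m_dry * (mr - 1) = 4444.9 * (1.12293284 - 1)
m_prop = 546.4242 kg

546.4242 kg


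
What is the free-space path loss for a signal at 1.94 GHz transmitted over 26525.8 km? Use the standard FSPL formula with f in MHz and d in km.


f = 1.94 GHz = 1940.0000 MHz
d = 26525.8 km
FSPL = 32.44 + 20*log10(1940.0000) + 20*log10(26525.8)
FSPL = 32.44 + 65.7560 + 88.4734
FSPL = 186.6694 dB

186.6694 dB


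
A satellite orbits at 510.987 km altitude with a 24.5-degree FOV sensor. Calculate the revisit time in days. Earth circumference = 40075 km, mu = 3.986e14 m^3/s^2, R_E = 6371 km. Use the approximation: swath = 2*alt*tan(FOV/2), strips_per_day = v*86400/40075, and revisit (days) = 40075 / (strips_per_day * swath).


swath = 2*510.987*tan(0.2138028) = 221.8923 km
v = sqrt(mu/r) = 7610.4743 m/s = 7.6105 km/s
strips/day = v*86400/40075 = 7.6105*86400/40075 = 16.4079
coverage/day = strips * swath = 16.4079 * 221.8923 = 3640.7778 km
revisit = 40075 / 3640.7778 = 11.0073 days

11.0073 days


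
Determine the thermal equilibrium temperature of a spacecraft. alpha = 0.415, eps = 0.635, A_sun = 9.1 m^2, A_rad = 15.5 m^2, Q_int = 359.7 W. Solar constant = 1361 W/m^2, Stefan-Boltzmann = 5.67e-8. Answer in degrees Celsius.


Numerator = alpha*S*A_sun + Q_int = 0.415*1361*9.1 + 359.7 = 5499.5165 W
Denominator = eps*sigma*A_rad = 0.635*5.67e-8*15.5 = 5.5806975e-07 W/K^4
T^4 = 9.8545325e+09 K^4
T = 315.0714 K = 41.9214 C

41.9214 degrees Celsius


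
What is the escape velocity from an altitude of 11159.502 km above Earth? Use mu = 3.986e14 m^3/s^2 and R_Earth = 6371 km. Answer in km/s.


r = 6371.0 + 11159.502 = 17530.5020 km = 1.7530502e+07 m
v_esc = sqrt(2*mu/r) = sqrt(2*3.986e14 / 1.7530502e+07)
v_esc = 6743.5172 m/s = 6.7435 km/s

6.7435 km/s


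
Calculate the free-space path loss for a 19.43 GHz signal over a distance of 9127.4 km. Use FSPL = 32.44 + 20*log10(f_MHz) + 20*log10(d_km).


f = 19.43 GHz = 19430.0000 MHz
d = 9127.4 km
FSPL = 32.44 + 20*log10(19430.0000) + 20*log10(9127.4)
FSPL = 32.44 + 85.7695 + 79.2069
FSPL = 197.4164 dB

197.4164 dB


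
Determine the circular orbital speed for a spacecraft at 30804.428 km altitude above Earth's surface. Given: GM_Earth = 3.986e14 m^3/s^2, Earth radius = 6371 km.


r = R_E + alt = 6371.0 + 30804.428 = 37175.4280 km = 3.7175428e+07 m
v = sqrt(mu/r) = sqrt(3.986e14 / 3.7175428e+07) = 3274.4673 m/s = 3.2745 km/s

3.2745 km/s


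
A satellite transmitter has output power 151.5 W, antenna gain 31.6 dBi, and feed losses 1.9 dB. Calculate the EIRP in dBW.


Pt = 151.5 W = 21.8041 dBW
EIRP = Pt_dBW + Gt - losses = 21.8041 + 31.6 - 1.9 = 51.5041 dBW

51.5041 dBW


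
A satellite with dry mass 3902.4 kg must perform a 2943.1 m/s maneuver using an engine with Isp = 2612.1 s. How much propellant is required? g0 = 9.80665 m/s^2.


ve = Isp * g0 = 2612.1 * 9.80665 = 25615.950465 m/s
mass ratio = exp(dv/ve) = exp(2943.1/25615.950465) = 1.12175369
m_prop = m_dry * (mr - 1) = 3902.4 * (1.12175369 - 1)
m_prop = 475.1316 kg

475.1316 kg


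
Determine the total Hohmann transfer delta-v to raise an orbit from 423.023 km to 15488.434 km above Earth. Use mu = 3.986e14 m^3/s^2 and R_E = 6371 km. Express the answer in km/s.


r1 = 6794.0230 km = 6.794023e+06 m
r2 = 21859.4340 km = 2.1859434e+07 m
dv1 = sqrt(mu/r1)*(sqrt(2*r2/(r1+r2)) - 1) = 1801.7226 m/s
dv2 = sqrt(mu/r2)*(1 - sqrt(2*r1/(r1+r2))) = 1329.5877 m/s
total dv = |dv1| + |dv2| = 1801.7226 + 1329.5877 = 3131.3103 m/s = 3.1313 km/s

3.1313 km/s


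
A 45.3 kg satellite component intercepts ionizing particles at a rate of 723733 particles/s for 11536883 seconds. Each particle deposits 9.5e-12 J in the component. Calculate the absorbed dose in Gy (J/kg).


Total energy deposited = rate * time * E_per
  = 723733 * 11536883 * 9.5e-12 = 79.3214 J
Dose = E_total / mass = 79.3214 / 45.3
Dose = 1.7510 Gy

1.7510 Gy


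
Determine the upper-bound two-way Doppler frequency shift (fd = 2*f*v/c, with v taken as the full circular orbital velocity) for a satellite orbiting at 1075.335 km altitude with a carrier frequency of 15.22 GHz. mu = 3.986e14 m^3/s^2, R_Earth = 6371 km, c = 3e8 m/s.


r = 7.446335e+06 m
v = sqrt(mu/r) = 7316.3987 m/s (worst-case radial velocity)
f = 15.22 GHz = 1.522e+10 Hz
fd = 2*f*v/c = 2*1.522e+10*7316.3987/3.0e+08
fd = 742370.5846 Hz

742370.5846 Hz


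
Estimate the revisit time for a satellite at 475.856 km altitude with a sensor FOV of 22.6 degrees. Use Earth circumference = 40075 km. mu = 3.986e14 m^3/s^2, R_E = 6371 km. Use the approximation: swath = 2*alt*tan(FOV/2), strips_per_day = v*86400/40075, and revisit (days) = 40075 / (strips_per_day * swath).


swath = 2*475.856*tan(0.1972222) = 190.1708 km
v = sqrt(mu/r) = 7629.9739 m/s = 7.6300 km/s
strips/day = v*86400/40075 = 7.6300*86400/40075 = 16.4499
coverage/day = strips * swath = 16.4499 * 190.1708 = 3128.2910 km
revisit = 40075 / 3128.2910 = 12.8105 days

12.8105 days


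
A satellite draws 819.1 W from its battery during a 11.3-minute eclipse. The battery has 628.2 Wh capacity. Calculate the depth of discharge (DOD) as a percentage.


E_used = P * t / 60 = 819.1 * 11.3 / 60 = 154.2638 Wh
DOD = E_used / E_total * 100 = 154.2638 / 628.2 * 100
DOD = 24.5565 %

24.5565 %


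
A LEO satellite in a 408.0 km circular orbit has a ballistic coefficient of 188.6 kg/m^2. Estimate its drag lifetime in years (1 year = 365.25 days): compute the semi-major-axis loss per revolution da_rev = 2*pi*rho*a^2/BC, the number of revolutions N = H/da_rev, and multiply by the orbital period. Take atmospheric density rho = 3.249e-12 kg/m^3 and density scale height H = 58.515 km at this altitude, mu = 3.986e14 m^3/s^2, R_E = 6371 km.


a = R_E + alt = 6779.0000 km = 6.779e+06 m
da_rev = 2*pi*rho*a^2/BC = 2*pi*3.249e-12*(6.779e+06)^2/188.6 = 4.974153 m per revolution
N = H/da_rev = 58515.0000 m / 4.974153 m = 11763.8113 revolutions
P = 2*pi*sqrt(a^3/mu) = 5554.6880 s
lifetime = N*P = 11763.8113 * 5554.6880 = 6.5344302e+07 s = 756.2998 days
years = 756.2998 / 365.25 = 2.0706 years

2.0706 years


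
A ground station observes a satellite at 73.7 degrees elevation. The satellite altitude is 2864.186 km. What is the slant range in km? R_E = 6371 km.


h = 2864.186 km, el = 73.7 deg
d = -R_E*sin(el) + sqrt((R_E*sin(el))^2 + 2*R_E*h + h^2)
d = -6371.0000*sin(1.2863) + sqrt((6371.0000*0.9598053)^2 + 2*6371.0000*2864.186 + 2864.186^2)
d = 2945.5032 km

2945.5032 km


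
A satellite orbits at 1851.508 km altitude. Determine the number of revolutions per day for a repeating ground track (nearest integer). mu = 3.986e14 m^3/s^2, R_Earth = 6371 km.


r = 8.222508e+06 m
T = 2*pi*sqrt(r^3/mu) = 7420.2353 s = 123.6706 min
revs/day = 1440 / 123.6706 = 11.6438
Rounded: 12 revolutions per day

12 revolutions per day


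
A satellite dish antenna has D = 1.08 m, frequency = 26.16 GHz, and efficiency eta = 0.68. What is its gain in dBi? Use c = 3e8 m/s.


lambda = c/f = 3e8 / 2.616e+10 = 0.01146789 m
G = eta*(pi*D/lambda)^2 = 0.68*(pi*1.08/0.01146789)^2
G = 59523.5931 (linear)
G = 10*log10(59523.5931) = 47.7469 dBi

47.7469 dBi


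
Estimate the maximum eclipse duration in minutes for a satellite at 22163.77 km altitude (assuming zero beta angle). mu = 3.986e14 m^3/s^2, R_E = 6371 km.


r = 28534.7700 km
T = 799.5056 min
Eclipse fraction = arcsin(R_E/r)/pi = arcsin(6371.0000/28534.7700)/pi
= arcsin(0.2232715)/pi = 0.07167364
Eclipse duration = 0.07167364 * 799.5056 = 57.3035 min

57.3035 minutes


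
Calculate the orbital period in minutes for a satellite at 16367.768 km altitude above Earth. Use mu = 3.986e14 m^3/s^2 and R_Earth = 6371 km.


r = 22738.7680 km = 2.2738768e+07 m
T = 2*pi*sqrt(r^3/mu) = 2*pi*sqrt(1.1757116e+22 / 3.986e14)
T = 34124.1323 s = 568.7355 min

568.7355 minutes


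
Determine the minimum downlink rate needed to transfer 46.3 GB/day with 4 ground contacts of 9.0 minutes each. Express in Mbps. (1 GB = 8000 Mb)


total contact time = 4 * 9.0 * 60 = 2160.0000 s
data = 46.3 GB = 370400.0000 Mb
rate = 370400.0000 / 2160.0000 = 171.4815 Mbps

171.4815 Mbps


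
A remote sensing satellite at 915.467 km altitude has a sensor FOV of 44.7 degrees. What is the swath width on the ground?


FOV = 44.7 deg = 0.7801622 rad
swath = 2 * alt * tan(FOV/2) = 2 * 915.467 * tan(0.3900811)
swath = 2 * 915.467 * 0.4111497
swath = 752.7880 km

752.7880 km


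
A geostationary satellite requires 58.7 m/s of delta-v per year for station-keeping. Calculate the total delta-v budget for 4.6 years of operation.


dV = rate * years = 58.7 * 4.6
dV = 270.0200 m/s

270.0200 m/s


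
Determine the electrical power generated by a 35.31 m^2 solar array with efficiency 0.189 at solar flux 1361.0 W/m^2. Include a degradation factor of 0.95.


P = area * eta * S * degradation
P = 35.31 * 0.189 * 1361.0 * 0.95
P = 8628.6182 W

8628.6182 W


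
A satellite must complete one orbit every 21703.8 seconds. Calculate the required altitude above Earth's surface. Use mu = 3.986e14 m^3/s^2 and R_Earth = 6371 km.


T = 21703.8 s
r = (mu*T^2/(4*pi^2))^(1/3) = (3.986e14 * 21703.8^2 / (4*pi^2))^(1/3)
r = 1.6817046e+07 m = 16817.0457 km
alt = r - R_E = 16817.0457 - 6371 = 10446.0457 km

10446.0457 km


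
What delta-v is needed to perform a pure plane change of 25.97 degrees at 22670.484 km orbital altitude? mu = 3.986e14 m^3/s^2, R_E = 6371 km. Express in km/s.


r = 29041.4840 km = 2.9041484e+07 m
V = sqrt(mu/r) = 3704.7529 m/s
di = 25.97 deg = 0.453262 rad
dV = 2*V*sin(di/2) = 2*3704.7529*sin(0.226631)
dV = 1664.8860 m/s = 1.6649 km/s

1.6649 km/s


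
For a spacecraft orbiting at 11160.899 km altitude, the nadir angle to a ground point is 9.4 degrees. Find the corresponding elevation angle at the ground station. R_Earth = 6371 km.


r = R_E + alt = 17531.8990 km
Law of sines in the satellite / Earth-center / ground-point triangle:
  sin(nadir)/R_E = sin(90 + el)/r  =>  cos(el) = (r/R_E)*sin(nadir)
cos(el) = (17531.8990 / 6371.0000) * sin(9.4 deg) = 0.449445
el = arccos(0.449445) = 63.2919 deg
(Earth-central angle = 90 - nadir - el = 17.3081 deg)

63.2919 degrees


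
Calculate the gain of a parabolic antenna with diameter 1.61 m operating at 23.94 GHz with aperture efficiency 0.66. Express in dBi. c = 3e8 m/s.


lambda = c/f = 3e8 / 2.394e+10 = 0.01253133 m
G = eta*(pi*D/lambda)^2 = 0.66*(pi*1.61/0.01253133)^2
G = 107522.9610 (linear)
G = 10*log10(107522.9610) = 50.3150 dBi

50.3150 dBi


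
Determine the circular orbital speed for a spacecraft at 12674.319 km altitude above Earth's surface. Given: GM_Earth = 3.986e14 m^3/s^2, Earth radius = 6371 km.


r = R_E + alt = 6371.0 + 12674.319 = 19045.3190 km = 1.9045319e+07 m
v = sqrt(mu/r) = sqrt(3.986e14 / 1.9045319e+07) = 4574.8254 m/s = 4.5748 km/s

4.5748 km/s


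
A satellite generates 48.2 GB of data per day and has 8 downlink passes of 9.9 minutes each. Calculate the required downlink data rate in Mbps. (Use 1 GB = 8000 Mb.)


total contact time = 8 * 9.9 * 60 = 4752.0000 s
data = 48.2 GB = 385600.0000 Mb
rate = 385600.0000 / 4752.0000 = 81.1448 Mbps

81.1448 Mbps


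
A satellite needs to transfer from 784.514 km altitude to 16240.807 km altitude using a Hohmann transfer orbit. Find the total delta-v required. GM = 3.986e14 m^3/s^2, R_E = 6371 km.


r1 = 7155.5140 km = 7.155514e+06 m
r2 = 22611.8070 km = 2.2611807e+07 m
dv1 = sqrt(mu/r1)*(sqrt(2*r2/(r1+r2)) - 1) = 1735.8336 m/s
dv2 = sqrt(mu/r2)*(1 - sqrt(2*r1/(r1+r2))) = 1287.4031 m/s
total dv = |dv1| + |dv2| = 1735.8336 + 1287.4031 = 3023.2367 m/s = 3.0232 km/s

3.0232 km/s


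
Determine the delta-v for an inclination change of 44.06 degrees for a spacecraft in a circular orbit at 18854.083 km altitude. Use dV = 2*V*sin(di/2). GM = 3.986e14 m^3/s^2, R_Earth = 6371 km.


r = 25225.0830 km = 2.5225083e+07 m
V = sqrt(mu/r) = 3975.1392 m/s
di = 44.06 deg = 0.7689921 rad
dV = 2*V*sin(di/2) = 2*3975.1392*sin(0.384496)
dV = 2982.0860 m/s = 2.9821 km/s

2.9821 km/s


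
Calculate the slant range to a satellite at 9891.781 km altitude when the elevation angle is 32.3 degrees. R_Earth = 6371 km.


h = 9891.781 km, el = 32.3 deg
d = -R_E*sin(el) + sqrt((R_E*sin(el))^2 + 2*R_E*h + h^2)
d = -6371.0000*sin(0.5637413) + sqrt((6371.0000*0.5343523)^2 + 2*6371.0000*9891.781 + 9891.781^2)
d = 11940.9357 km

11940.9357 km


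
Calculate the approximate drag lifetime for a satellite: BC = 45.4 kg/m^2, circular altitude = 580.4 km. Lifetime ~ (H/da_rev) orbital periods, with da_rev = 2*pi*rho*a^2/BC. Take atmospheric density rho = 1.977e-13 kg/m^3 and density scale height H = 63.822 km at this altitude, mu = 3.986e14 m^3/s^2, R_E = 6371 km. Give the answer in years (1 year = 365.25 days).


a = R_E + alt = 6951.4000 km = 6.9514e+06 m
da_rev = 2*pi*rho*a^2/BC = 2*pi*1.977e-13*(6.9514e+06)^2/45.4 = 1.322133 m per revolution
N = H/da_rev = 63822.0000 m / 1.322133 m = 48271.9859 revolutions
P = 2*pi*sqrt(a^3/mu) = 5767.9255 s
lifetime = N*P = 48271.9859 * 5767.9255 = 2.7842922e+08 s = 3222.5604 days
years = 3222.5604 / 365.25 = 8.8229 years

8.8229 years


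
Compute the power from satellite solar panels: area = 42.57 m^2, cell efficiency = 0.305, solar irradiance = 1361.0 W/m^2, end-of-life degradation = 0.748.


P = area * eta * S * degradation
P = 42.57 * 0.305 * 1361.0 * 0.748
P = 13217.9228 W

13217.9228 W


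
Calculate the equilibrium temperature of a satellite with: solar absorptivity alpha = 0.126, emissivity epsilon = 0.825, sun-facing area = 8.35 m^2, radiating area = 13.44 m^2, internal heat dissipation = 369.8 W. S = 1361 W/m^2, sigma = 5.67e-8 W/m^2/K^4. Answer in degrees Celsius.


Numerator = alpha*S*A_sun + Q_int = 0.126*1361*8.35 + 369.8 = 1801.7081 W
Denominator = eps*sigma*A_rad = 0.825*5.67e-8*13.44 = 6.286896e-07 W/K^4
T^4 = 2.865815e+09 K^4
T = 231.3727 K = -41.7773 C

-41.7773 degrees Celsius


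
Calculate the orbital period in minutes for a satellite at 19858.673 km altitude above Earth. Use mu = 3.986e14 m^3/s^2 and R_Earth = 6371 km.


r = 26229.6730 km = 2.6229673e+07 m
T = 2*pi*sqrt(r^3/mu) = 2*pi*sqrt(1.8045903e+22 / 3.986e14)
T = 42276.6470 s = 704.6108 min

704.6108 minutes


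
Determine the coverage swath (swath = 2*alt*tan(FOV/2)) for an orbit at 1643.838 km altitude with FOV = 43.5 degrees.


FOV = 43.5 deg = 0.7592182 rad
swath = 2 * alt * tan(FOV/2) = 2 * 1643.838 * tan(0.3796091)
swath = 2 * 1643.838 * 0.3989595
swath = 1311.6497 km

1311.6497 km


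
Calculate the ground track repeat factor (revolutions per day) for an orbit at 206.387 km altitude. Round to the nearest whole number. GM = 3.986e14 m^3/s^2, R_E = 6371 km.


r = 6.577387e+06 m
T = 2*pi*sqrt(r^3/mu) = 5308.7383 s = 88.4790 min
revs/day = 1440 / 88.4790 = 16.2751
Rounded: 16 revolutions per day

16 revolutions per day


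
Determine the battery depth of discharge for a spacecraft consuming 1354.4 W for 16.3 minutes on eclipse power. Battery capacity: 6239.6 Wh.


E_used = P * t / 60 = 1354.4 * 16.3 / 60 = 367.9453 Wh
DOD = E_used / E_total * 100 = 367.9453 / 6239.6 * 100
DOD = 5.8969 %

5.8969 %


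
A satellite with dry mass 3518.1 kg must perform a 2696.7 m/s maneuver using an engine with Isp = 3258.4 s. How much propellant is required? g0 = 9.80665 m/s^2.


ve = Isp * g0 = 3258.4 * 9.80665 = 31953.988360 m/s
mass ratio = exp(dv/ve) = exp(2696.7/31953.988360) = 1.08805666
m_prop = m_dry * (mr - 1) = 3518.1 * (1.08805666 - 1)
m_prop = 309.7921 kg

309.7921 kg


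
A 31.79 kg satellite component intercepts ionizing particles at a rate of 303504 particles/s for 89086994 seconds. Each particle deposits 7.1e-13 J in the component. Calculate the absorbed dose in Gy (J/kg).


Total energy deposited = rate * time * E_per
  = 303504 * 89086994 * 7.1e-13 = 19.1972 J
Dose = E_total / mass = 19.1972 / 31.79
Dose = 0.6038743 Gy

0.6039 Gy


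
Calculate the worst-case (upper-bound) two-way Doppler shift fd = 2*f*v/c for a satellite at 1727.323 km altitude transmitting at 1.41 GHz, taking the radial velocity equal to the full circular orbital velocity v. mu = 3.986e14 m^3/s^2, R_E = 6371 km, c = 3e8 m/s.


r = 8.098323e+06 m
v = sqrt(mu/r) = 7015.7015 m/s (worst-case radial velocity)
f = 1.41 GHz = 1.41e+09 Hz
fd = 2*f*v/c = 2*1.41e+09*7015.7015/3.0e+08
fd = 65947.5937 Hz

65947.5937 Hz


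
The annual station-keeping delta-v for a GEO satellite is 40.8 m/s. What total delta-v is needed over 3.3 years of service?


dV = rate * years = 40.8 * 3.3
dV = 134.6400 m/s

134.6400 m/s


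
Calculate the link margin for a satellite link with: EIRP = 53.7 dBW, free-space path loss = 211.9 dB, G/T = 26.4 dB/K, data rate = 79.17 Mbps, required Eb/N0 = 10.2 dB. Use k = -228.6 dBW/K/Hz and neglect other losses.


C/N0 = EIRP - FSPL + G/T - k = 53.7 - 211.9 + 26.4 - (-228.6)
C/N0 = 96.8000 dB-Hz
R_b = 79.17 Mbps = 7.917e+07 bps -> 10*log10(R_b) = 78.9856 dB-Hz
Eb/N0 = C/N0 - 10*log10(R_b) = 96.8000 - 78.9856 = 17.8144 dB
Margin = Eb/N0 - Eb/N0_req = 17.8144 - 10.2 = 7.6144 dB (link closes)

7.6144 dB


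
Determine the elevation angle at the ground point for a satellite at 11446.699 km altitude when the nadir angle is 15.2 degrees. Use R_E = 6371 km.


r = R_E + alt = 17817.6990 km
Law of sines in the satellite / Earth-center / ground-point triangle:
  sin(nadir)/R_E = sin(90 + el)/r  =>  cos(el) = (r/R_E)*sin(nadir)
cos(el) = (17817.6990 / 6371.0000) * sin(15.2 deg) = 0.7332613
el = arccos(0.7332613) = 42.8395 deg
(Earth-central angle = 90 - nadir - el = 31.9605 deg)

42.8395 degrees


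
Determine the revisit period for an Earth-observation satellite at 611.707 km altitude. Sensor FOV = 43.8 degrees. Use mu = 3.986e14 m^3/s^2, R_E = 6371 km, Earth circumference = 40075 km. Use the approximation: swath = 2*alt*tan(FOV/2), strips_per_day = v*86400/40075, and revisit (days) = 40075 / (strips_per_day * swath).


swath = 2*611.707*tan(0.3822271) = 491.8093 km
v = sqrt(mu/r) = 7555.3874 m/s = 7.5554 km/s
strips/day = v*86400/40075 = 7.5554*86400/40075 = 16.2891
coverage/day = strips * swath = 16.2891 * 491.8093 = 8011.1279 km
revisit = 40075 / 8011.1279 = 5.0024 days

5.0024 days


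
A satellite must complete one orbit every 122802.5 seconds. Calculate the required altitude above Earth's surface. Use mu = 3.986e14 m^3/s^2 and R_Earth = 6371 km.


T = 122802.5 s
r = (mu*T^2/(4*pi^2))^(1/3) = (3.986e14 * 122802.5^2 / (4*pi^2))^(1/3)
r = 5.3398697e+07 m = 53398.6968 km
alt = r - R_E = 53398.6968 - 6371 = 47027.6968 km

47027.6968 km


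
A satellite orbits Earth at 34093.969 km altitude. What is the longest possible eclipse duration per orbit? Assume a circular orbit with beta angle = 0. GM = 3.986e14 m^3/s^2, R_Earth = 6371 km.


r = 40464.9690 km
T = 1350.1400 min
Eclipse fraction = arcsin(R_E/r)/pi = arcsin(6371.0000/40464.9690)/pi
= arcsin(0.1574448)/pi = 0.05032564
Eclipse duration = 0.05032564 * 1350.1400 = 67.9467 min

67.9467 minutes


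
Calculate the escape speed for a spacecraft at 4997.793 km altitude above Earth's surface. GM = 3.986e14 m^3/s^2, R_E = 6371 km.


r = 6371.0 + 4997.793 = 11368.7930 km = 1.1368793e+07 m
v_esc = sqrt(2*mu/r) = sqrt(2*3.986e14 / 1.1368793e+07)
v_esc = 8373.8748 m/s = 8.3739 km/s

8.3739 km/s


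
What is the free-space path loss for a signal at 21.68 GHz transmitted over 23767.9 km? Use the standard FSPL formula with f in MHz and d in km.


f = 21.68 GHz = 21680.0000 MHz
d = 23767.9 km
FSPL = 32.44 + 20*log10(21680.0000) + 20*log10(23767.9)
FSPL = 32.44 + 86.7212 + 87.5198
FSPL = 206.6810 dB

206.6810 dB


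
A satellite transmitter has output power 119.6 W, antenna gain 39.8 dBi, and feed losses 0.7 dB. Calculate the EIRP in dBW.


Pt = 119.6 W = 20.7773 dBW
EIRP = Pt_dBW + Gt - losses = 20.7773 + 39.8 - 0.7 = 59.8773 dBW

59.8773 dBW


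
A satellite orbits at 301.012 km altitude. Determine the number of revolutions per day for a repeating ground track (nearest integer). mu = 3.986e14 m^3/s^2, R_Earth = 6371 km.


r = 6.672012e+06 m
T = 2*pi*sqrt(r^3/mu) = 5423.7099 s = 90.3952 min
revs/day = 1440 / 90.3952 = 15.9301
Rounded: 16 revolutions per day

16 revolutions per day


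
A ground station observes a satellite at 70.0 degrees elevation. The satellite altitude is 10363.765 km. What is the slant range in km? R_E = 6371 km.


h = 10363.765 km, el = 70.0 deg
d = -R_E*sin(el) + sqrt((R_E*sin(el))^2 + 2*R_E*h + h^2)
d = -6371.0000*sin(1.2217) + sqrt((6371.0000*0.9396926)^2 + 2*6371.0000*10363.765 + 10363.765^2)
d = 10605.5139 km

10605.5139 km


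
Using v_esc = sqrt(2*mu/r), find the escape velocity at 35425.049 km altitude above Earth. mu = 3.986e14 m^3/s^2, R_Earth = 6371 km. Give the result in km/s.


r = 6371.0 + 35425.049 = 41796.0490 km = 4.1796049e+07 m
v_esc = sqrt(2*mu/r) = sqrt(2*3.986e14 / 4.1796049e+07)
v_esc = 4367.3302 m/s = 4.3673 km/s

4.3673 km/s


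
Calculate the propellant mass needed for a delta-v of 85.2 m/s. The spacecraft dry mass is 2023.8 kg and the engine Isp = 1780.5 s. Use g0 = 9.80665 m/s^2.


ve = Isp * g0 = 1780.5 * 9.80665 = 17460.740325 m/s
mass ratio = exp(dv/ve) = exp(85.2/17460.740325) = 1.00489144
m_prop = m_dry * (mr - 1) = 2023.8 * (1.00489144 - 1)
m_prop = 9.8993 kg

9.8993 kg


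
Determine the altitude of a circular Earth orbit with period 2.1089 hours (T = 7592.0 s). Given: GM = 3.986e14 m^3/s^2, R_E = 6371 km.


T = 7592.0 s
r = (mu*T^2/(4*pi^2))^(1/3) = (3.986e14 * 7592.0^2 / (4*pi^2))^(1/3)
r = 8.348914e+06 m = 8348.9140 km
alt = r - R_E = 8348.9140 - 6371 = 1977.9140 km

1977.9140 km


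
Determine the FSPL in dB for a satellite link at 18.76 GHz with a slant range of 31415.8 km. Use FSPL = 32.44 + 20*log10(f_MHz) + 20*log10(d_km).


f = 18.76 GHz = 18760.0000 MHz
d = 31415.8 km
FSPL = 32.44 + 20*log10(18760.0000) + 20*log10(31415.8)
FSPL = 32.44 + 85.4647 + 89.9430
FSPL = 207.8476 dB

207.8476 dB


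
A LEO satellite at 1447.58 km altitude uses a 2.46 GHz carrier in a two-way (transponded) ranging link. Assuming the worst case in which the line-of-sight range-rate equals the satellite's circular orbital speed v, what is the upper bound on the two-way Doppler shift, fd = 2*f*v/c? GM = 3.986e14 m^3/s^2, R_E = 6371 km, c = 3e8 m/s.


r = 7.81858e+06 m
v = sqrt(mu/r) = 7140.1068 m/s (worst-case radial velocity)
f = 2.46 GHz = 2.46e+09 Hz
fd = 2*f*v/c = 2*2.46e+09*7140.1068/3.0e+08
fd = 117097.7508 Hz

117097.7508 Hz


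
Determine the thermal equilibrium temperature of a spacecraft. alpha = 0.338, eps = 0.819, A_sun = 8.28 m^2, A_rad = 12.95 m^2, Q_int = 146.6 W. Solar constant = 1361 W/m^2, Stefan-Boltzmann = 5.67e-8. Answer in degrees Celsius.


Numerator = alpha*S*A_sun + Q_int = 0.338*1361*8.28 + 146.6 = 3955.5490 W
Denominator = eps*sigma*A_rad = 0.819*5.67e-8*12.95 = 6.0136303e-07 W/K^4
T^4 = 6.5776391e+09 K^4
T = 284.7853 K = 11.6353 C

11.6353 degrees Celsius


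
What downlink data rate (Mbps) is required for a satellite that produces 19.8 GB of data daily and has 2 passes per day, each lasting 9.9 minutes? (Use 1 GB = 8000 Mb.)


total contact time = 2 * 9.9 * 60 = 1188.0000 s
data = 19.8 GB = 158400.0000 Mb
rate = 158400.0000 / 1188.0000 = 133.3333 Mbps

133.3333 Mbps


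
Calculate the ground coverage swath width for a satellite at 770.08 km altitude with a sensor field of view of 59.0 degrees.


FOV = 59.0 deg = 1.0297 rad
swath = 2 * alt * tan(FOV/2) = 2 * 770.08 * tan(0.5148721)
swath = 2 * 770.08 * 0.5657728
swath = 871.3806 km

871.3806 km


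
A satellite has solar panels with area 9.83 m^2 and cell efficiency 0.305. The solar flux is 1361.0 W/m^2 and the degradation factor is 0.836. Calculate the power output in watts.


P = area * eta * S * degradation
P = 9.83 * 0.305 * 1361.0 * 0.836
P = 3411.2831 W

3411.2831 W


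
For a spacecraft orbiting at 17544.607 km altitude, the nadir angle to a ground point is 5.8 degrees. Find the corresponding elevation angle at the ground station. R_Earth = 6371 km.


r = R_E + alt = 23915.6070 km
Law of sines in the satellite / Earth-center / ground-point triangle:
  sin(nadir)/R_E = sin(90 + el)/r  =>  cos(el) = (r/R_E)*sin(nadir)
cos(el) = (23915.6070 / 6371.0000) * sin(5.8 deg) = 0.3793475
el = arccos(0.3793475) = 67.7067 deg
(Earth-central angle = 90 - nadir - el = 16.4933 deg)

67.7067 degrees


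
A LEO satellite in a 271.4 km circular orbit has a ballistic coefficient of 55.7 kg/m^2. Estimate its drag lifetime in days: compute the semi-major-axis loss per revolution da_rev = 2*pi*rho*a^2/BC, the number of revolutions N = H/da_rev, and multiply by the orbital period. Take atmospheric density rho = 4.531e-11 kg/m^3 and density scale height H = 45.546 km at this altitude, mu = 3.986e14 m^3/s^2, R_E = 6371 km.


a = R_E + alt = 6642.4000 km = 6.6424e+06 m
da_rev = 2*pi*rho*a^2/BC = 2*pi*4.531e-11*(6.6424e+06)^2/55.7 = 225.511548 m per revolution
N = H/da_rev = 45546.0000 m / 225.511548 m = 201.9675 revolutions
P = 2*pi*sqrt(a^3/mu) = 5387.6424 s
lifetime = N*P = 201.9675 * 5387.6424 = 1.0881286e+06 s = 12.5941 days

12.5941 days


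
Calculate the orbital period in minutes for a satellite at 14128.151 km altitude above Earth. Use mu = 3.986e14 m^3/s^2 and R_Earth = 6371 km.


r = 20499.1510 km = 2.0499151e+07 m
T = 2*pi*sqrt(r^3/mu) = 2*pi*sqrt(8.6140547e+21 / 3.986e14)
T = 29208.8886 s = 486.8148 min

486.8148 minutes


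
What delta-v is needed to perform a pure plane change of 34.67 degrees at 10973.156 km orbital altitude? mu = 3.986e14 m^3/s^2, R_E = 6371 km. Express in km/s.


r = 17344.1560 km = 1.7344156e+07 m
V = sqrt(mu/r) = 4793.9341 m/s
di = 34.67 deg = 0.6051057 rad
dV = 2*V*sin(di/2) = 2*4793.9341*sin(0.3025528)
dV = 2856.7825 m/s = 2.8568 km/s

2.8568 km/s


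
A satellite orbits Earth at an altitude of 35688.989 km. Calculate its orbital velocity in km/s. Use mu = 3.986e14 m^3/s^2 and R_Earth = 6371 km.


r = R_E + alt = 6371.0 + 35688.989 = 42059.9890 km = 4.2059989e+07 m
v = sqrt(mu/r) = sqrt(3.986e14 / 4.2059989e+07) = 3078.4639 m/s = 3.0785 km/s

3.0785 km/s


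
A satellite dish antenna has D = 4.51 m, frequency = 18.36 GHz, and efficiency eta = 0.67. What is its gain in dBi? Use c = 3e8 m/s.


lambda = c/f = 3e8 / 1.836e+10 = 0.01633987 m
G = eta*(pi*D/lambda)^2 = 0.67*(pi*4.51/0.01633987)^2
G = 503767.8829 (linear)
G = 10*log10(503767.8829) = 57.0223 dBi

57.0223 dBi


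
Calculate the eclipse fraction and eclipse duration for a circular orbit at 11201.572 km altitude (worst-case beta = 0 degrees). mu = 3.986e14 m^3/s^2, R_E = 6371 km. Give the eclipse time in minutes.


r = 17572.5720 km
T = 386.3785 min
Eclipse fraction = arcsin(R_E/r)/pi = arcsin(6371.0000/17572.5720)/pi
= arcsin(0.3625536)/pi = 0.118095
Eclipse duration = 0.118095 * 386.3785 = 45.6294 min

45.6294 minutes


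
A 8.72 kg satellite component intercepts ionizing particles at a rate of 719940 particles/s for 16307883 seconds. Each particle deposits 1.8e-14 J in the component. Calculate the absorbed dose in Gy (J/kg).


Total energy deposited = rate * time * E_per
  = 719940 * 16307883 * 1.8e-14 = 0.2113326 J
Dose = E_total / mass = 0.2113326 / 8.72
Dose = 0.02423538 Gy

0.0242 Gy


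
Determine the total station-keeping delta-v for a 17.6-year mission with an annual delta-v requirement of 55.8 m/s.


dV = rate * years = 55.8 * 17.6
dV = 982.0800 m/s

982.0800 m/s


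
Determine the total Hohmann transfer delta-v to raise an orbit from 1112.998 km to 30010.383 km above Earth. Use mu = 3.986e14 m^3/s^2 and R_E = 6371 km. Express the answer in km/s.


r1 = 7483.9980 km = 7.483998e+06 m
r2 = 36381.3830 km = 3.6381383e+07 m
dv1 = sqrt(mu/r1)*(sqrt(2*r2/(r1+r2)) - 1) = 2101.3333 m/s
dv2 = sqrt(mu/r2)*(1 - sqrt(2*r1/(r1+r2))) = 1376.4824 m/s
total dv = |dv1| + |dv2| = 2101.3333 + 1376.4824 = 3477.8157 m/s = 3.4778 km/s

3.4778 km/s


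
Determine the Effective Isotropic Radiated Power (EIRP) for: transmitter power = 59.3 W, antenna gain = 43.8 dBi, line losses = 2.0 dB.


Pt = 59.3 W = 17.7305 dBW
EIRP = Pt_dBW + Gt - losses = 17.7305 + 43.8 - 2.0 = 59.5305 dBW

59.5305 dBW


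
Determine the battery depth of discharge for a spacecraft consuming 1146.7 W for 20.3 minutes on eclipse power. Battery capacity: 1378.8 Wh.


E_used = P * t / 60 = 1146.7 * 20.3 / 60 = 387.9668 Wh
DOD = E_used / E_total * 100 = 387.9668 / 1378.8 * 100
DOD = 28.1380 %

28.1380 %


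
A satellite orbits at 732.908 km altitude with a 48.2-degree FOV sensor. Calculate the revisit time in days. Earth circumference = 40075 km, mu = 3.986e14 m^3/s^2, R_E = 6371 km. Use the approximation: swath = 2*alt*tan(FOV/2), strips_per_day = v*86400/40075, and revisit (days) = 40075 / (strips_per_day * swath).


swath = 2*732.908*tan(0.4206243) = 655.6912 km
v = sqrt(mu/r) = 7490.6582 m/s = 7.4907 km/s
strips/day = v*86400/40075 = 7.4907*86400/40075 = 16.1495
coverage/day = strips * swath = 16.1495 * 655.6912 = 10589.1119 km
revisit = 40075 / 10589.1119 = 3.7845 days

3.7845 days
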